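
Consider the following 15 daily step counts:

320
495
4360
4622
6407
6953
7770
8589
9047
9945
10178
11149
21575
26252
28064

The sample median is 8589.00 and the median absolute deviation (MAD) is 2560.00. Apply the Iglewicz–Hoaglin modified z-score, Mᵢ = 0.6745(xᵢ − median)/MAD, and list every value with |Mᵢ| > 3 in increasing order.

|Mᵢ| > 3 ⇔ |xᵢ − 8589.00| > 3·2560.00/0.6745 = 11386.21.
So outliers lie outside [-2797.21, 19975.21].
21575: M = 3.42 → outlier.
26252: M = 4.65 → outlier.
28064: M = 5.13 → outlier.

21575, 26252, 28064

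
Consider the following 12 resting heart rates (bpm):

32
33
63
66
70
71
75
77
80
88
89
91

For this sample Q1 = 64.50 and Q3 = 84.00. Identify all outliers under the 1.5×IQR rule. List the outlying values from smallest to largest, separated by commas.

IQR = Q3 − Q1 = 84.00 − 64.50 = 19.50.
Lower fence = Q1 − 1.5·IQR = 64.50 − 29.25 = 35.25.
Upper fence = Q3 + 1.5·IQR = 84.00 + 29.25 = 113.25.
32 < 35.25 → outlier.
33 < 35.25 → outlier.
All remaining values lie within [35.25, 113.25].

32, 33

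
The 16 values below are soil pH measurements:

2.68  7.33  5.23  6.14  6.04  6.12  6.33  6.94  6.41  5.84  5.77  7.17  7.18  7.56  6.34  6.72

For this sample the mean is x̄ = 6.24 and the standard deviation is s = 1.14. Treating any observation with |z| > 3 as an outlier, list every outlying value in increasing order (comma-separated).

2.68

Cutoffs at x̄ ± 3s: 6.24 ± 3·1.14 = [2.82, 9.66].
2.68: z = -3.12, |z| > 3 → outlier.
Every other value lies within [2.82, 9.66].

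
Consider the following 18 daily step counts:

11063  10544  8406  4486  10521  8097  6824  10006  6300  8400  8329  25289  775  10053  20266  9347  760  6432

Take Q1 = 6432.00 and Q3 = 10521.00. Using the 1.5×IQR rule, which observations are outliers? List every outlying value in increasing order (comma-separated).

20266, 25289

IQR = Q3 − Q1 = 10521.00 − 6432.00 = 4089.00.
Lower fence = Q1 − 1.5·IQR = 6432.00 − 6133.50 = 298.50.
Upper fence = Q3 + 1.5·IQR = 10521.00 + 6133.50 = 16654.50.
20266 > 16654.50 → outlier.
25289 > 16654.50 → outlier.
All remaining values lie within [298.50, 16654.50].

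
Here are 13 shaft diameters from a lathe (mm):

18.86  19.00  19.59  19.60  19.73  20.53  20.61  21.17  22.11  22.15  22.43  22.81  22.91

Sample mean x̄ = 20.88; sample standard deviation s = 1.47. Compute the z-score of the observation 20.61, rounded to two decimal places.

-0.18

z = (20.61 − 20.88) / 1.47 = -0.18.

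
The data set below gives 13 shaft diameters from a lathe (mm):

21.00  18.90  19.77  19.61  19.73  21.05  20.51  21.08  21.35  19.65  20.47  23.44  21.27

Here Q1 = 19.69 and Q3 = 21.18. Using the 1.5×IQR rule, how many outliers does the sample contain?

1

IQR = 1.49; fences at 19.69 − 2.235 = 17.455 and 21.18 + 2.235 = 23.415.
Outside the cutoffs: 23.44.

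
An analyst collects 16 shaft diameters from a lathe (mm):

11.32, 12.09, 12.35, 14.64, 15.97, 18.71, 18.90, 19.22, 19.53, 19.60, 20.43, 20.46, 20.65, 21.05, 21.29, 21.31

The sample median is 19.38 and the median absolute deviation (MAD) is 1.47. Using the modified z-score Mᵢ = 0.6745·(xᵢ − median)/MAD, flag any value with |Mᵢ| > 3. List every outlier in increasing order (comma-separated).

|Mᵢ| > 3 ⇔ |xᵢ − 19.38| > 3·1.47/0.6745 = 6.54.
So outliers lie outside [12.84, 25.92].
11.32: M = -3.70 → outlier.
12.09: M = -3.34 → outlier.
12.35: M = -3.23 → outlier.

11.32, 12.09, 12.35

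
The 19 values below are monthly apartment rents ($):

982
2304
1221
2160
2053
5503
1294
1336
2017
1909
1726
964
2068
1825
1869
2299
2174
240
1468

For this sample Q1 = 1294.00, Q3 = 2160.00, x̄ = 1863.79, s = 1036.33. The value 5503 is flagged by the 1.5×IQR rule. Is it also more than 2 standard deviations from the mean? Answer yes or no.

z = (5503 − 1863.79) / 1036.33 = 3.51.
|z| = 3.51 > 2.

yes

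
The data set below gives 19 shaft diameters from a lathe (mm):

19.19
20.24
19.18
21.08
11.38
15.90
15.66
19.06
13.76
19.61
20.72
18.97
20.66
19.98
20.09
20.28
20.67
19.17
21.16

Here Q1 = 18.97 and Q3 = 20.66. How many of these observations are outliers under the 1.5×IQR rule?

4

IQR = 1.69; fences at 18.97 − 2.535 = 16.435 and 20.66 + 2.535 = 23.195.
Outside the cutoffs: 11.38, 13.76, 15.66, 15.90.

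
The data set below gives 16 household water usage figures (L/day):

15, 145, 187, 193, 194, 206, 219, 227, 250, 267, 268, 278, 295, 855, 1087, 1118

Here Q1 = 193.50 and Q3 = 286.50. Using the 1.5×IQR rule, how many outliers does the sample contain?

IQR = 93.00; fences at 193.50 − 139.50 = 54.00 and 286.50 + 139.50 = 426.00.
Outside the cutoffs: 15, 855, 1087, 1118.

4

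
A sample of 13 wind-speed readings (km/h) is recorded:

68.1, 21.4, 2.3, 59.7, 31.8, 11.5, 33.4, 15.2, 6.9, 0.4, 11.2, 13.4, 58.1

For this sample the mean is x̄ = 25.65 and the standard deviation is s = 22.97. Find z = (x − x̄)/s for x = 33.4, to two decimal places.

0.34

z = (33.4 − 25.65) / 22.97 = 0.34.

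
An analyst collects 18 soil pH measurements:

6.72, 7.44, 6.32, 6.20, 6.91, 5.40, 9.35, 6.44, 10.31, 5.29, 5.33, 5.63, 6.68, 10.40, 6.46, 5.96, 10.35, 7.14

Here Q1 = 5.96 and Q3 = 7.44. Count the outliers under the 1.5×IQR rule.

IQR = 1.48; fences at 5.96 − 2.22 = 3.74 and 7.44 + 2.22 = 9.66.
Outside the cutoffs: 10.31, 10.35, 10.40.

3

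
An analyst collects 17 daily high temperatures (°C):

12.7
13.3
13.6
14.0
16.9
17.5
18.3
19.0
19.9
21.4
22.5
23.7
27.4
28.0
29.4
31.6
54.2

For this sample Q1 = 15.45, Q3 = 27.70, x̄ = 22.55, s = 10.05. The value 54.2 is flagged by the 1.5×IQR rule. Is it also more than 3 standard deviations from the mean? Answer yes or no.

z = (54.2 − 22.55) / 10.05 = 3.15.
|z| = 3.15 > 3.

yes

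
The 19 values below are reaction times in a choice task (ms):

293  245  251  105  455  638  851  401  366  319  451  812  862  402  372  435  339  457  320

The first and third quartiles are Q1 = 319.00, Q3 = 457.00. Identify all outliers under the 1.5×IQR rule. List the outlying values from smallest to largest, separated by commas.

105, 812, 851, 862

IQR = Q3 − Q1 = 457.00 − 319.00 = 138.00.
Lower fence = Q1 − 1.5·IQR = 319.00 − 207.00 = 112.00.
Upper fence = Q3 + 1.5·IQR = 457.00 + 207.00 = 664.00.
105 < 112.00 → outlier.
812 > 664.00 → outlier.
851 > 664.00 → outlier.
862 > 664.00 → outlier.
All remaining values lie within [112.00, 664.00].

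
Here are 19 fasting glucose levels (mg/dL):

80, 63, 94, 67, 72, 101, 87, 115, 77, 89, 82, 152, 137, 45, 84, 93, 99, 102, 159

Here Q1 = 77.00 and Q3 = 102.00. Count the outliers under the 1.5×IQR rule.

IQR = 25.00; fences at 77.00 − 37.50 = 39.50 and 102.00 + 37.50 = 139.50.
Outside the cutoffs: 152, 159.

2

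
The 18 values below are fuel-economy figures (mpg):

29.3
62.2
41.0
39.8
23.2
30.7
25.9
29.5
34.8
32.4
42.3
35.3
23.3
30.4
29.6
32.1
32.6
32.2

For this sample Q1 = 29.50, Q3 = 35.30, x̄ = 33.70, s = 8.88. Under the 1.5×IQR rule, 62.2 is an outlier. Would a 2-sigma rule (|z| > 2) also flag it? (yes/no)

z = (62.2 − 33.70) / 8.88 = 3.21.
|z| = 3.21 > 2.

yes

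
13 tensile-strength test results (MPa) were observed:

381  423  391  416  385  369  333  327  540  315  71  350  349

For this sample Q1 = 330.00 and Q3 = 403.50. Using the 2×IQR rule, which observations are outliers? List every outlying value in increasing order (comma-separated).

IQR = Q3 − Q1 = 403.50 − 330.00 = 73.50.
Lower fence = Q1 − 2·IQR = 330.00 − 147.00 = 183.00.
Upper fence = Q3 + 2·IQR = 403.50 + 147.00 = 550.50.
71 < 183.00 → outlier.
All remaining values lie within [183.00, 550.50].

71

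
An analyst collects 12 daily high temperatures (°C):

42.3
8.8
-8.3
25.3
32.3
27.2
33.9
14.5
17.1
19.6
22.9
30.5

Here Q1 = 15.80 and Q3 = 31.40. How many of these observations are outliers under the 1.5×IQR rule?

IQR = 15.60; fences at 15.80 − 23.40 = -7.60 and 31.40 + 23.40 = 54.80.
Outside the cutoffs: -8.3.

1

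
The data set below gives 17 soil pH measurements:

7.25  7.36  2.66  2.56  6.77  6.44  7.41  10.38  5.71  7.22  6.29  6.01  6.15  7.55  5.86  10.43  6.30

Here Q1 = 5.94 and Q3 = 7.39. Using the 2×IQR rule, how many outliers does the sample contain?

4

IQR = 1.45; fences at 5.94 − 2.90 = 3.04 and 7.39 + 2.90 = 10.29.
Outside the cutoffs: 2.56, 2.66, 10.38, 10.43.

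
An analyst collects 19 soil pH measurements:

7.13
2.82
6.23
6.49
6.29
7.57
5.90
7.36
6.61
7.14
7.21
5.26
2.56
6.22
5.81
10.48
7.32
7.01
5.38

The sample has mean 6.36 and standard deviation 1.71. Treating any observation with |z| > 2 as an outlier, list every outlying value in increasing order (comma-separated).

Cutoffs at x̄ ± 2s: 6.36 ± 2·1.71 = [2.94, 9.78].
2.56: z = -2.22, |z| > 2 → outlier.
2.82: z = -2.07, |z| > 2 → outlier.
10.48: z = 2.41, |z| > 2 → outlier.
Every other value lies within [2.94, 9.78].

2.56, 2.82, 10.48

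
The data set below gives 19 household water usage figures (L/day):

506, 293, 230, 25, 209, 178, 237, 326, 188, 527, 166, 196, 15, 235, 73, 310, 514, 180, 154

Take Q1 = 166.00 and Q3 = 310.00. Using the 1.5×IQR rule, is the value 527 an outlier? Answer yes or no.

yes

IQR = Q3 − Q1 = 310.00 − 166.00 = 144.00.
Lower fence = Q1 − 1.5·IQR = 166.00 − 216.00 = -50.00.
Upper fence = Q3 + 1.5·IQR = 310.00 + 216.00 = 526.00.
527 lies above the upper fence.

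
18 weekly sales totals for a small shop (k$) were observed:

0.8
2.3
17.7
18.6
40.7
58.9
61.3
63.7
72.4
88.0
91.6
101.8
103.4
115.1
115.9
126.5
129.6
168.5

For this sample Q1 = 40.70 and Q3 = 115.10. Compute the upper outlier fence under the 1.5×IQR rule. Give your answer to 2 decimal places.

226.70

IQR = Q3 − Q1 = 115.10 − 40.70 = 74.40.
Lower fence = Q1 − 1.5·IQR = 40.70 − 111.60 = -70.90.
Upper fence = Q3 + 1.5·IQR = 115.10 + 111.60 = 226.70.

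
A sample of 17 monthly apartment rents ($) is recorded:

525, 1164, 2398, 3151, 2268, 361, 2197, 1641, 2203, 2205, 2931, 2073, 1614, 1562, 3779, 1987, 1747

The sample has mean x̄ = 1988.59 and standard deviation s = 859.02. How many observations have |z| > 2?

Cutoffs: x̄ ± 2s = [270.55, 3706.63].
Outside the cutoffs: 3779.

1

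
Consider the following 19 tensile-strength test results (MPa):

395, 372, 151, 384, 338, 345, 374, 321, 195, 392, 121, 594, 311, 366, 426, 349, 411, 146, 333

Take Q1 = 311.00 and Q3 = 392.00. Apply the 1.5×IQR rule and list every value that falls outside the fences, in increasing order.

121, 146, 151, 594

IQR = Q3 − Q1 = 392.00 − 311.00 = 81.00.
Lower fence = Q1 − 1.5·IQR = 311.00 − 121.50 = 189.50.
Upper fence = Q3 + 1.5·IQR = 392.00 + 121.50 = 513.50.
121 < 189.50 → outlier.
146 < 189.50 → outlier.
151 < 189.50 → outlier.
594 > 513.50 → outlier.
All remaining values lie within [189.50, 513.50].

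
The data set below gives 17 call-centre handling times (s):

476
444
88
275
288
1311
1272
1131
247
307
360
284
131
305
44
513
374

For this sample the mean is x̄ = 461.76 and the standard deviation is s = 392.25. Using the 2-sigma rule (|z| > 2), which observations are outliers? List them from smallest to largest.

1272, 1311

Cutoffs at x̄ ± 2s: 461.76 ± 2·392.25 = [-322.74, 1246.26].
1272: z = 2.07, |z| > 2 → outlier.
1311: z = 2.17, |z| > 2 → outlier.
Every other value lies within [-322.74, 1246.26].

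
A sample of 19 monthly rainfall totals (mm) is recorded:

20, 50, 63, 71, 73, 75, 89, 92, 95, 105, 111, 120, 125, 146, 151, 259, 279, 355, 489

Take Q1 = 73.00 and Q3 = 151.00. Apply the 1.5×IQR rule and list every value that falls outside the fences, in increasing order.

IQR = Q3 − Q1 = 151.00 − 73.00 = 78.00.
Lower fence = Q1 − 1.5·IQR = 73.00 − 117.00 = -44.00.
Upper fence = Q3 + 1.5·IQR = 151.00 + 117.00 = 268.00.
279 > 268.00 → outlier.
355 > 268.00 → outlier.
489 > 268.00 → outlier.
All remaining values lie within [-44.00, 268.00].

279, 355, 489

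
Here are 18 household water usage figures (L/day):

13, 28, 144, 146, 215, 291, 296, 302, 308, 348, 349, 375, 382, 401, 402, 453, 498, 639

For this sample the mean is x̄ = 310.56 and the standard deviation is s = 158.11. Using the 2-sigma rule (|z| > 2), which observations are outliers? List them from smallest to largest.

Cutoffs at x̄ ± 2s: 310.56 ± 2·158.11 = [-5.66, 626.78].
639: z = 2.08, |z| > 2 → outlier.
Every other value lies within [-5.66, 626.78].

639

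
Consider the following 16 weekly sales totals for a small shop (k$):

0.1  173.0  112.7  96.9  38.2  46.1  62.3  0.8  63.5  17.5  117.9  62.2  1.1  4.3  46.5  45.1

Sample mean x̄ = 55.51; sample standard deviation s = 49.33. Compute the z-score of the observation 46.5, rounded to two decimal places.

z = (46.5 − 55.51) / 49.33 = -0.18.

-0.18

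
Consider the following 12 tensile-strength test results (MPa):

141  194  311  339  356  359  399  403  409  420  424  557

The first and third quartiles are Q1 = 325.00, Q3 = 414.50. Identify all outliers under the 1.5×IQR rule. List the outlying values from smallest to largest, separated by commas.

IQR = Q3 − Q1 = 414.50 − 325.00 = 89.50.
Lower fence = Q1 − 1.5·IQR = 325.00 − 134.25 = 190.75.
Upper fence = Q3 + 1.5·IQR = 414.50 + 134.25 = 548.75.
141 < 190.75 → outlier.
557 > 548.75 → outlier.
All remaining values lie within [190.75, 548.75].

141, 557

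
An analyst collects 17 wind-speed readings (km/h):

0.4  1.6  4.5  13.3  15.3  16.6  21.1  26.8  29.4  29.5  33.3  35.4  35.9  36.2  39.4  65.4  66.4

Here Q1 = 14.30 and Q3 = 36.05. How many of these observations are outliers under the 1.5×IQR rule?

IQR = 21.75; fences at 14.30 − 32.625 = -18.325 and 36.05 + 32.625 = 68.675.
Every value lies within the cutoffs.

0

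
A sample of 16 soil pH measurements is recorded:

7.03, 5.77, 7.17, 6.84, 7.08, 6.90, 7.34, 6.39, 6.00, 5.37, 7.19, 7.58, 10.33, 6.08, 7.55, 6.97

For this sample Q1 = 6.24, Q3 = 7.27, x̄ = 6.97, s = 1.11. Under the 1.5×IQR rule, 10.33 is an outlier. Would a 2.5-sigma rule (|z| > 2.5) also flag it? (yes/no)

yes

z = (10.33 − 6.97) / 1.11 = 3.03.
|z| = 3.03 > 2.5.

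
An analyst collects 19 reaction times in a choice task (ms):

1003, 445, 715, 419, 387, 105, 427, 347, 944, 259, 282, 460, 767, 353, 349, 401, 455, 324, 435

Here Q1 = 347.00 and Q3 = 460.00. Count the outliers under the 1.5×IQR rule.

IQR = 113.00; fences at 347.00 − 169.50 = 177.50 and 460.00 + 169.50 = 629.50.
Outside the cutoffs: 105, 715, 767, 944, 1003.

5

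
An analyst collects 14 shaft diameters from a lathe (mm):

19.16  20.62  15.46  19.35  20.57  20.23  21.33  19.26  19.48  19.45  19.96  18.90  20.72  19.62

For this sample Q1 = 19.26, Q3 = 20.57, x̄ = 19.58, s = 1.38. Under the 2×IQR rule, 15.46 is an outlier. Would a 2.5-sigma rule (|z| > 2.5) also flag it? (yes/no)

yes

z = (15.46 − 19.58) / 1.38 = -2.99.
|z| = 2.99 > 2.5.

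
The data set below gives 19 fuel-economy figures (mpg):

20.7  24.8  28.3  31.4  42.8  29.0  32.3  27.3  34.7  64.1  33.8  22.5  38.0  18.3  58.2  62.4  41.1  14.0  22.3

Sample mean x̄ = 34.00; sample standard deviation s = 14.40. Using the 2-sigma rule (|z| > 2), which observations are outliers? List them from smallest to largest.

Cutoffs at x̄ ± 2s: 34.00 ± 2·14.40 = [5.20, 62.80].
64.1: z = 2.09, |z| > 2 → outlier.
Every other value lies within [5.20, 62.80].

64.1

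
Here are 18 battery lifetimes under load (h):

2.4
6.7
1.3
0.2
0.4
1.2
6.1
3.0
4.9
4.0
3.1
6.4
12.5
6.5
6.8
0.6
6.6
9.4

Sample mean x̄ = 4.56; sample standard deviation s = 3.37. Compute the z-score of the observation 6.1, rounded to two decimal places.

0.46

z = (6.1 − 4.56) / 3.37 = 0.46.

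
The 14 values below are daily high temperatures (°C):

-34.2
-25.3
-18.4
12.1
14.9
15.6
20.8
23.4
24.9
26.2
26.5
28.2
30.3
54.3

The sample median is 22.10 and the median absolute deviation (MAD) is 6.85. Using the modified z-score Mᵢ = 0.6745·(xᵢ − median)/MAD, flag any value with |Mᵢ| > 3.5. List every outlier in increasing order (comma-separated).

|Mᵢ| > 3.5 ⇔ |xᵢ − 22.10| > 3.5·6.85/0.6745 = 35.54.
So outliers lie outside [-13.44, 57.64].
-34.2: M = -5.54 → outlier.
-25.3: M = -4.67 → outlier.
-18.4: M = -3.99 → outlier.

-34.2, -25.3, -18.4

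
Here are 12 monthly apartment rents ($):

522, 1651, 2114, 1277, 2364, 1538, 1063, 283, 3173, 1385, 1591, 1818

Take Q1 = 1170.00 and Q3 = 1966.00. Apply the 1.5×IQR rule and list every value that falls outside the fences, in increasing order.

3173

IQR = Q3 − Q1 = 1966.00 − 1170.00 = 796.00.
Lower fence = Q1 − 1.5·IQR = 1170.00 − 1194.00 = -24.00.
Upper fence = Q3 + 1.5·IQR = 1966.00 + 1194.00 = 3160.00.
3173 > 3160.00 → outlier.
All remaining values lie within [-24.00, 3160.00].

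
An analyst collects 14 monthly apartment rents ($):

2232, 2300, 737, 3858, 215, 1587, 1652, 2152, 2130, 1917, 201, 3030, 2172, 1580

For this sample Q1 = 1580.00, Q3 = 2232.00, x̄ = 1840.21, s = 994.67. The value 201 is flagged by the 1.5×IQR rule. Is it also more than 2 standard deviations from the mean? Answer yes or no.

no

z = (201 − 1840.21) / 994.67 = -1.65.
|z| = 1.65 ≤ 2.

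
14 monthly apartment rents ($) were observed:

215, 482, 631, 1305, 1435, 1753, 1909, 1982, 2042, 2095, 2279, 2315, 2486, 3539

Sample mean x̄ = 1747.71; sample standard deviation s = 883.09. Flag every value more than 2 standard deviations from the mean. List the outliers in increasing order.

Cutoffs at x̄ ± 2s: 1747.71 ± 2·883.09 = [-18.47, 3513.89].
3539: z = 2.03, |z| > 2 → outlier.
Every other value lies within [-18.47, 3513.89].

3539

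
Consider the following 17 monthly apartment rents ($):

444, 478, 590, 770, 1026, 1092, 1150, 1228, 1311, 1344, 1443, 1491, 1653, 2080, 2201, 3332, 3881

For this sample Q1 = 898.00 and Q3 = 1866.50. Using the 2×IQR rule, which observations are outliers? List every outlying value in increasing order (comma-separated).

IQR = Q3 − Q1 = 1866.50 − 898.00 = 968.50.
Lower fence = Q1 − 2·IQR = 898.00 − 1937.00 = -1039.00.
Upper fence = Q3 + 2·IQR = 1866.50 + 1937.00 = 3803.50.
3881 > 3803.50 → outlier.
All remaining values lie within [-1039.00, 3803.50].

3881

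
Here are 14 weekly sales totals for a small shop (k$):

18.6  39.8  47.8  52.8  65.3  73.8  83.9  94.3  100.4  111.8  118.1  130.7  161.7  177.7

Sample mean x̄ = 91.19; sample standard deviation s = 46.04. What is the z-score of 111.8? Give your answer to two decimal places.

z = (111.8 − 91.19) / 46.04 = 0.45.

0.45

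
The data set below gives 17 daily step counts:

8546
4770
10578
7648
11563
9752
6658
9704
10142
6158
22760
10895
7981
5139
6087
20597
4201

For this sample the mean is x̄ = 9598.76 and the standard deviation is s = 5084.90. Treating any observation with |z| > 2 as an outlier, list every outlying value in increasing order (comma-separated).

20597, 22760

Cutoffs at x̄ ± 2s: 9598.76 ± 2·5084.90 = [-571.04, 19768.56].
20597: z = 2.16, |z| > 2 → outlier.
22760: z = 2.59, |z| > 2 → outlier.
Every other value lies within [-571.04, 19768.56].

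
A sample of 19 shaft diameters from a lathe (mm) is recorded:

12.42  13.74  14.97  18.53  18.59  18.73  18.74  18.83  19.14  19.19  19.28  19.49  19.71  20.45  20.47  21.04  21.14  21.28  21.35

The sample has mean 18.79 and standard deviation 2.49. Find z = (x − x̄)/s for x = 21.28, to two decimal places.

1.00

z = (21.28 − 18.79) / 2.49 = 1.00.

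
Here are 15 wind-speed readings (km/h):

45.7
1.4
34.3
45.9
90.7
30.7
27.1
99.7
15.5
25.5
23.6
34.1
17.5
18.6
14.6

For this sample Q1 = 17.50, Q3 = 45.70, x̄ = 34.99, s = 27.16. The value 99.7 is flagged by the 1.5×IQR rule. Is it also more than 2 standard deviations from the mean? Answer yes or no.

yes

z = (99.7 − 34.99) / 27.16 = 2.38.
|z| = 2.38 > 2.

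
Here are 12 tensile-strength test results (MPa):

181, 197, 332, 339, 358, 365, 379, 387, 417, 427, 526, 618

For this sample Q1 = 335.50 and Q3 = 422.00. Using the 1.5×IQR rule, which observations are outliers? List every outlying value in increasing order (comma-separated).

IQR = Q3 − Q1 = 422.00 − 335.50 = 86.50.
Lower fence = Q1 − 1.5·IQR = 335.50 − 129.75 = 205.75.
Upper fence = Q3 + 1.5·IQR = 422.00 + 129.75 = 551.75.
181 < 205.75 → outlier.
197 < 205.75 → outlier.
618 > 551.75 → outlier.
All remaining values lie within [205.75, 551.75].

181, 197, 618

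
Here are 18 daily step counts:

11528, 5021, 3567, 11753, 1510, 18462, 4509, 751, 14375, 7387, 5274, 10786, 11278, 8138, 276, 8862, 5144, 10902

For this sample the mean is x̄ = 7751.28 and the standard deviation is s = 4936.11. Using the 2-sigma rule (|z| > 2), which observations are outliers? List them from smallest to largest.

18462

Cutoffs at x̄ ± 2s: 7751.28 ± 2·4936.11 = [-2120.94, 17623.50].
18462: z = 2.17, |z| > 2 → outlier.
Every other value lies within [-2120.94, 17623.50].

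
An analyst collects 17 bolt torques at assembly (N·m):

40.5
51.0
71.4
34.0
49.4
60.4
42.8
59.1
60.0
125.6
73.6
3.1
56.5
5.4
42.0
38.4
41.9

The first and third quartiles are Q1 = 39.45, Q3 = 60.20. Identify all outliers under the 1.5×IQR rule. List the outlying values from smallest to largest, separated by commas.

3.1, 5.4, 125.6

IQR = Q3 − Q1 = 60.20 − 39.45 = 20.75.
Lower fence = Q1 − 1.5·IQR = 39.45 − 31.125 = 8.325.
Upper fence = Q3 + 1.5·IQR = 60.20 + 31.125 = 91.325.
3.1 < 8.325 → outlier.
5.4 < 8.325 → outlier.
125.6 > 91.325 → outlier.
All remaining values lie within [8.325, 91.325].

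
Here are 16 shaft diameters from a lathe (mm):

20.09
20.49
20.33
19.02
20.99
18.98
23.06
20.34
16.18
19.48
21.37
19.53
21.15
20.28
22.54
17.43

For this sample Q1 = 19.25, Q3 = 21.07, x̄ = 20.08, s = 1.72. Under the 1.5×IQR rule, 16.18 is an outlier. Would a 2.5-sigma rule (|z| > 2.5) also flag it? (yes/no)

no

z = (16.18 − 20.08) / 1.72 = -2.27.
|z| = 2.27 ≤ 2.5.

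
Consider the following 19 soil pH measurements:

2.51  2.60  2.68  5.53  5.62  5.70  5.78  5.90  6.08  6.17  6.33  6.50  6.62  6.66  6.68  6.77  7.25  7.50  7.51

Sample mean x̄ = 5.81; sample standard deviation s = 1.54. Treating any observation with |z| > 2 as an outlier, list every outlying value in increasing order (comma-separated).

2.51, 2.60, 2.68

Cutoffs at x̄ ± 2s: 5.81 ± 2·1.54 = [2.73, 8.89].
2.51: z = -2.14, |z| > 2 → outlier.
2.60: z = -2.08, |z| > 2 → outlier.
2.68: z = -2.03, |z| > 2 → outlier.
Every other value lies within [2.73, 8.89].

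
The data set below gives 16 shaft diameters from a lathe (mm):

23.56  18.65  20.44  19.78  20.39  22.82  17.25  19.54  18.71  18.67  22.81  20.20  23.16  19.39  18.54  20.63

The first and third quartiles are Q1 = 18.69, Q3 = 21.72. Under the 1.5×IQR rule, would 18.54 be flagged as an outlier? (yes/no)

IQR = Q3 − Q1 = 21.72 − 18.69 = 3.03.
Lower fence = Q1 − 1.5·IQR = 18.69 − 4.545 = 14.145.
Upper fence = Q3 + 1.5·IQR = 21.72 + 4.545 = 26.265.
18.54 lies within [14.145, 26.265].

no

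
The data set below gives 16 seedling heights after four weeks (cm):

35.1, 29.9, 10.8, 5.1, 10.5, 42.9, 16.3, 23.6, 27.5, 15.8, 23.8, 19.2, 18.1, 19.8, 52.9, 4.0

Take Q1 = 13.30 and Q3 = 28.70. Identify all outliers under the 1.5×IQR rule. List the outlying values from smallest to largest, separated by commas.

IQR = Q3 − Q1 = 28.70 − 13.30 = 15.40.
Lower fence = Q1 − 1.5·IQR = 13.30 − 23.10 = -9.80.
Upper fence = Q3 + 1.5·IQR = 28.70 + 23.10 = 51.80.
52.9 > 51.80 → outlier.
All remaining values lie within [-9.80, 51.80].

52.9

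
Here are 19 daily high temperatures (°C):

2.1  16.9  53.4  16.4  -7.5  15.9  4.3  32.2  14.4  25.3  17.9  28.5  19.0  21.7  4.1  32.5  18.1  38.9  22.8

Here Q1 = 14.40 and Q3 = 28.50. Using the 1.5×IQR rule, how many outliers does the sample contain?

IQR = 14.10; fences at 14.40 − 21.15 = -6.75 and 28.50 + 21.15 = 49.65.
Outside the cutoffs: -7.5, 53.4.

2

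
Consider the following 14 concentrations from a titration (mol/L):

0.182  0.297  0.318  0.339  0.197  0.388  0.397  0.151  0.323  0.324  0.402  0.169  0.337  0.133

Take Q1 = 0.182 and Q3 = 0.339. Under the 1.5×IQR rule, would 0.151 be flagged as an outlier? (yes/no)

no

IQR = Q3 − Q1 = 0.339 − 0.182 = 0.157.
Lower fence = Q1 − 1.5·IQR = 0.182 − 0.2355 = -0.0535.
Upper fence = Q3 + 1.5·IQR = 0.339 + 0.2355 = 0.5745.
0.151 lies within [-0.0535, 0.5745].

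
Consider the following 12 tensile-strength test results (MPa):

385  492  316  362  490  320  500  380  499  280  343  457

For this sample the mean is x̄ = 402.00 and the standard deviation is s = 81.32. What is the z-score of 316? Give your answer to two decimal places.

z = (316 − 402.00) / 81.32 = -1.06.

-1.06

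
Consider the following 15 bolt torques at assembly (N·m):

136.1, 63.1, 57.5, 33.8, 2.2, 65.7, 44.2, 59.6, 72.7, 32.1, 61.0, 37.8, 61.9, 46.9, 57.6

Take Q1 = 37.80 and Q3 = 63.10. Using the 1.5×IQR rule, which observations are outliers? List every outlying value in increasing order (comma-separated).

IQR = Q3 − Q1 = 63.10 − 37.80 = 25.30.
Lower fence = Q1 − 1.5·IQR = 37.80 − 37.95 = -0.15.
Upper fence = Q3 + 1.5·IQR = 63.10 + 37.95 = 101.05.
136.1 > 101.05 → outlier.
All remaining values lie within [-0.15, 101.05].

136.1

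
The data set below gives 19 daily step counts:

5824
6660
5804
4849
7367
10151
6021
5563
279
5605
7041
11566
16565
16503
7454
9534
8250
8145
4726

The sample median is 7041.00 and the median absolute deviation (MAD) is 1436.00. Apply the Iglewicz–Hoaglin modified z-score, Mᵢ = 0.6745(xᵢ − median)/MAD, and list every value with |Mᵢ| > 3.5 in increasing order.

16503, 16565

|Mᵢ| > 3.5 ⇔ |xᵢ − 7041.00| > 3.5·1436.00/0.6745 = 7451.45.
So outliers lie outside [-410.45, 14492.45].
16503: M = 4.44 → outlier.
16565: M = 4.47 → outlier.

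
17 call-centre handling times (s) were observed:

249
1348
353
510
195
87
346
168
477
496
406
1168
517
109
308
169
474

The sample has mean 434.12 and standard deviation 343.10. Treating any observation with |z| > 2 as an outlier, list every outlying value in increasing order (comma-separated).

1168, 1348

Cutoffs at x̄ ± 2s: 434.12 ± 2·343.10 = [-252.08, 1120.32].
1168: z = 2.14, |z| > 2 → outlier.
1348: z = 2.66, |z| > 2 → outlier.
Every other value lies within [-252.08, 1120.32].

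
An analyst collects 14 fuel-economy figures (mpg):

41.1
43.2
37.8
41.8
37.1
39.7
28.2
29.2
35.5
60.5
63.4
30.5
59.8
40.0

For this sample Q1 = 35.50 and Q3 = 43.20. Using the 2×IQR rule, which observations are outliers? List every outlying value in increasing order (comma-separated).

59.8, 60.5, 63.4

IQR = Q3 − Q1 = 43.20 − 35.50 = 7.70.
Lower fence = Q1 − 2·IQR = 35.50 − 15.40 = 20.10.
Upper fence = Q3 + 2·IQR = 43.20 + 15.40 = 58.60.
59.8 > 58.60 → outlier.
60.5 > 58.60 → outlier.
63.4 > 58.60 → outlier.
All remaining values lie within [20.10, 58.60].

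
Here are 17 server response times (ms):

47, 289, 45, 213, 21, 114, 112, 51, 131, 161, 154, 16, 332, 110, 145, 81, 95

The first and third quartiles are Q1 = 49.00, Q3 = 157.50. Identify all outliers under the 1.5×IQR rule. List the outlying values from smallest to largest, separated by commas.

332

IQR = Q3 − Q1 = 157.50 − 49.00 = 108.50.
Lower fence = Q1 − 1.5·IQR = 49.00 − 162.75 = -113.75.
Upper fence = Q3 + 1.5·IQR = 157.50 + 162.75 = 320.25.
332 > 320.25 → outlier.
All remaining values lie within [-113.75, 320.25].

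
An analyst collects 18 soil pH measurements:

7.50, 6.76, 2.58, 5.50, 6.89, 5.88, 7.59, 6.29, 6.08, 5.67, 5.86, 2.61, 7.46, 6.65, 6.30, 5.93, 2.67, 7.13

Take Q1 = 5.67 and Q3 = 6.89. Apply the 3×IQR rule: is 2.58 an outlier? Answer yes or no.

no

IQR = Q3 − Q1 = 6.89 − 5.67 = 1.22.
Lower fence = Q1 − 3·IQR = 5.67 − 3.66 = 2.01.
Upper fence = Q3 + 3·IQR = 6.89 + 3.66 = 10.55.
2.58 lies within [2.01, 10.55].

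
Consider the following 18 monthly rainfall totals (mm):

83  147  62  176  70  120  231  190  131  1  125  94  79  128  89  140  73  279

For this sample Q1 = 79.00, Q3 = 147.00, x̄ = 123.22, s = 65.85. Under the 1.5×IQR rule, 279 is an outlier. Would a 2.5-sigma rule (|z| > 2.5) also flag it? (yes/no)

z = (279 − 123.22) / 65.85 = 2.37.
|z| = 2.37 ≤ 2.5.

no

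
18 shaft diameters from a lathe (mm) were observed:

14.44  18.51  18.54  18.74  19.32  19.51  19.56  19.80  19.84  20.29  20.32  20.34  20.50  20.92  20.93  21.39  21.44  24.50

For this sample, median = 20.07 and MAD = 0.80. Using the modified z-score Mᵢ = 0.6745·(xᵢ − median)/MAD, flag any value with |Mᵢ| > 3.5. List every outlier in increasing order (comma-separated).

|Mᵢ| > 3.5 ⇔ |xᵢ − 20.07| > 3.5·0.80/0.6745 = 4.15.
So outliers lie outside [15.92, 24.22].
14.44: M = -4.75 → outlier.
24.50: M = 3.74 → outlier.

14.44, 24.50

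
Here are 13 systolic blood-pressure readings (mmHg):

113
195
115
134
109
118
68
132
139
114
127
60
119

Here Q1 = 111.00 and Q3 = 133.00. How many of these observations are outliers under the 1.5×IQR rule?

3

IQR = 22.00; fences at 111.00 − 33.00 = 78.00 and 133.00 + 33.00 = 166.00.
Outside the cutoffs: 60, 68, 195.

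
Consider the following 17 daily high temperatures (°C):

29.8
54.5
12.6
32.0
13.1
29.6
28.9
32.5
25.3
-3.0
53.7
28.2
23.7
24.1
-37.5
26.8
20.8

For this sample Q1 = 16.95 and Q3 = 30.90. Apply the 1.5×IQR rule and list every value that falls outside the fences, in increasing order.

-37.5, 53.7, 54.5

IQR = Q3 − Q1 = 30.90 − 16.95 = 13.95.
Lower fence = Q1 − 1.5·IQR = 16.95 − 20.925 = -3.975.
Upper fence = Q3 + 1.5·IQR = 30.90 + 20.925 = 51.825.
-37.5 < -3.975 → outlier.
53.7 > 51.825 → outlier.
54.5 > 51.825 → outlier.
All remaining values lie within [-3.975, 51.825].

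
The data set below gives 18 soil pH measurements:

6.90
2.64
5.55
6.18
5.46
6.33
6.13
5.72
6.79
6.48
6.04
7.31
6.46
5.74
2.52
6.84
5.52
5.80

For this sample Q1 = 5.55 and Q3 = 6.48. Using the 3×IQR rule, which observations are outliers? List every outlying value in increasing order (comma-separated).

IQR = Q3 − Q1 = 6.48 − 5.55 = 0.93.
Lower fence = Q1 − 3·IQR = 5.55 − 2.79 = 2.76.
Upper fence = Q3 + 3·IQR = 6.48 + 2.79 = 9.27.
2.52 < 2.76 → outlier.
2.64 < 2.76 → outlier.
All remaining values lie within [2.76, 9.27].

2.52, 2.64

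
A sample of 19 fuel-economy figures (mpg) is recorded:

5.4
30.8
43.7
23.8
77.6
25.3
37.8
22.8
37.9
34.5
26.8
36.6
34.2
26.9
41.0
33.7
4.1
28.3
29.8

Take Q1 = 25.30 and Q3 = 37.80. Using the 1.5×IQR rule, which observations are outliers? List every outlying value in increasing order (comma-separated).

4.1, 5.4, 77.6

IQR = Q3 − Q1 = 37.80 − 25.30 = 12.50.
Lower fence = Q1 − 1.5·IQR = 25.30 − 18.75 = 6.55.
Upper fence = Q3 + 1.5·IQR = 37.80 + 18.75 = 56.55.
4.1 < 6.55 → outlier.
5.4 < 6.55 → outlier.
77.6 > 56.55 → outlier.
All remaining values lie within [6.55, 56.55].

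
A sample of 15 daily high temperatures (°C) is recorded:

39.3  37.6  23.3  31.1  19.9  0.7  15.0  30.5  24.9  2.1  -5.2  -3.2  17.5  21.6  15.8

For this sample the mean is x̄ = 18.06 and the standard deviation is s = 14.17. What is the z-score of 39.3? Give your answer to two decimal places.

z = (39.3 − 18.06) / 14.17 = 1.50.

1.50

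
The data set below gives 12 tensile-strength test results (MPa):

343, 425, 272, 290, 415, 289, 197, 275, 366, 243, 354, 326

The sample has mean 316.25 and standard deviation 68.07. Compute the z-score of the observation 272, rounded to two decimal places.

-0.65

z = (272 − 316.25) / 68.07 = -0.65.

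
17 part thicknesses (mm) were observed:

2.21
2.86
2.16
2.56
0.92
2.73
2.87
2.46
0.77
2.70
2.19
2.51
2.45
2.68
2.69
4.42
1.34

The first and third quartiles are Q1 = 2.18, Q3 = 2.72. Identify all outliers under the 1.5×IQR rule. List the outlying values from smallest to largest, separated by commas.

IQR = Q3 − Q1 = 2.72 − 2.18 = 0.54.
Lower fence = Q1 − 1.5·IQR = 2.18 − 0.81 = 1.37.
Upper fence = Q3 + 1.5·IQR = 2.72 + 0.81 = 3.53.
0.77 < 1.37 → outlier.
0.92 < 1.37 → outlier.
1.34 < 1.37 → outlier.
4.42 > 3.53 → outlier.
All remaining values lie within [1.37, 3.53].

0.77, 0.92, 1.34, 4.42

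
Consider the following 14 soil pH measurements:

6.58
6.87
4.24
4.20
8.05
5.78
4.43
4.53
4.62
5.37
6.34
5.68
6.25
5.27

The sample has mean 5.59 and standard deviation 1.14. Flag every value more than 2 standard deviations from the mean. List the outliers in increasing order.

8.05

Cutoffs at x̄ ± 2s: 5.59 ± 2·1.14 = [3.31, 7.87].
8.05: z = 2.16, |z| > 2 → outlier.
Every other value lies within [3.31, 7.87].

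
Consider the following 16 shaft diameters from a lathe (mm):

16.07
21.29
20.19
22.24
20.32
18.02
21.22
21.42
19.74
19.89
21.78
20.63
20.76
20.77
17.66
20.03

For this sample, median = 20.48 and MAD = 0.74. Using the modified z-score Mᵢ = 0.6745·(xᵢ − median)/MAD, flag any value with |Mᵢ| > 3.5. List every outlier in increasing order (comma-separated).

16.07

|Mᵢ| > 3.5 ⇔ |xᵢ − 20.48| > 3.5·0.74/0.6745 = 3.84.
So outliers lie outside [16.64, 24.32].
16.07: M = -4.02 → outlier.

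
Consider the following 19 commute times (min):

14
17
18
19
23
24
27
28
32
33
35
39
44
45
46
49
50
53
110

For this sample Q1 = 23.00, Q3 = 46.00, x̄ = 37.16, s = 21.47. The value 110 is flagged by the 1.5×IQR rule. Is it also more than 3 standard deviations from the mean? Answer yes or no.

yes

z = (110 − 37.16) / 21.47 = 3.39.
|z| = 3.39 > 3.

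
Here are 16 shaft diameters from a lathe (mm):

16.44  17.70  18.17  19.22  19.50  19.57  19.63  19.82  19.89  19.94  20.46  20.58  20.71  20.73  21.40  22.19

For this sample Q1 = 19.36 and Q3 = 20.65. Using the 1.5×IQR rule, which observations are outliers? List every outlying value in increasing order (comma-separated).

IQR = Q3 − Q1 = 20.65 − 19.36 = 1.29.
Lower fence = Q1 − 1.5·IQR = 19.36 − 1.935 = 17.425.
Upper fence = Q3 + 1.5·IQR = 20.65 + 1.935 = 22.585.
16.44 < 17.425 → outlier.
All remaining values lie within [17.425, 22.585].

16.44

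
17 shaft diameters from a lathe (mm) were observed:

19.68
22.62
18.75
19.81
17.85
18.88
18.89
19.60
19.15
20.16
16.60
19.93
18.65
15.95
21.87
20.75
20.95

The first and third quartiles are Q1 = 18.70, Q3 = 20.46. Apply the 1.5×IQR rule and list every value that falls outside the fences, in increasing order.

15.95

IQR = Q3 − Q1 = 20.46 − 18.70 = 1.76.
Lower fence = Q1 − 1.5·IQR = 18.70 − 2.64 = 16.06.
Upper fence = Q3 + 1.5·IQR = 20.46 + 2.64 = 23.10.
15.95 < 16.06 → outlier.
All remaining values lie within [16.06, 23.10].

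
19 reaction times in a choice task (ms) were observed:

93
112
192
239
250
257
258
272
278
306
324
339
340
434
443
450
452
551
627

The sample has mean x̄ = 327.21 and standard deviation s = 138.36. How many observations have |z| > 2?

Cutoffs: x̄ ± 2s = [50.49, 603.93].
Outside the cutoffs: 627.

1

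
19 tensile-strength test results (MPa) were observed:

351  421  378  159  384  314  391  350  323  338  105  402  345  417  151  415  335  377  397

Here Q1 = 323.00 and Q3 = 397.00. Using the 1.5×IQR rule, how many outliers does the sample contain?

3

IQR = 74.00; fences at 323.00 − 111.00 = 212.00 and 397.00 + 111.00 = 508.00.
Outside the cutoffs: 105, 151, 159.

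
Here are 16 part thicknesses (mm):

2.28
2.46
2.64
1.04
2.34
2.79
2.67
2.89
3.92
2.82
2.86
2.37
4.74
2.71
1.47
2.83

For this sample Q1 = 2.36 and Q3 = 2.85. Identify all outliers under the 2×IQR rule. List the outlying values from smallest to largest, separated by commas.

IQR = Q3 − Q1 = 2.85 − 2.36 = 0.49.
Lower fence = Q1 − 2·IQR = 2.36 − 0.98 = 1.38.
Upper fence = Q3 + 2·IQR = 2.85 + 0.98 = 3.83.
1.04 < 1.38 → outlier.
3.92 > 3.83 → outlier.
4.74 > 3.83 → outlier.
All remaining values lie within [1.38, 3.83].

1.04, 3.92, 4.74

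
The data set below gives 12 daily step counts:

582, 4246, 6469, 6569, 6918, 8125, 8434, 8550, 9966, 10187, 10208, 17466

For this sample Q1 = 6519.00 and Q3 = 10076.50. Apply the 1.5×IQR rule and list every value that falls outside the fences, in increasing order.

582, 17466

IQR = Q3 − Q1 = 10076.50 − 6519.00 = 3557.50.
Lower fence = Q1 − 1.5·IQR = 6519.00 − 5336.25 = 1182.75.
Upper fence = Q3 + 1.5·IQR = 10076.50 + 5336.25 = 15412.75.
582 < 1182.75 → outlier.
17466 > 15412.75 → outlier.
All remaining values lie within [1182.75, 15412.75].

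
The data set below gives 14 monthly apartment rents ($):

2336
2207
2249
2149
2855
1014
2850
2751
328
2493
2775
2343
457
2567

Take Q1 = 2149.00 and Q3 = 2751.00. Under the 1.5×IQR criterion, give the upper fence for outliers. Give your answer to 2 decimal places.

3654.00

IQR = Q3 − Q1 = 2751.00 − 2149.00 = 602.00.
Lower fence = Q1 − 1.5·IQR = 2149.00 − 903.00 = 1246.00.
Upper fence = Q3 + 1.5·IQR = 2751.00 + 903.00 = 3654.00.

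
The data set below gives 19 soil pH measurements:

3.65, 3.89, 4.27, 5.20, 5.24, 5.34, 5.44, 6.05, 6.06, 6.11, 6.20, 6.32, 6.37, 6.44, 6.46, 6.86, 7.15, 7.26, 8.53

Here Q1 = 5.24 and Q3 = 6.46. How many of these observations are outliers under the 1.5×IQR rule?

1

IQR = 1.22; fences at 5.24 − 1.83 = 3.41 and 6.46 + 1.83 = 8.29.
Outside the cutoffs: 8.53.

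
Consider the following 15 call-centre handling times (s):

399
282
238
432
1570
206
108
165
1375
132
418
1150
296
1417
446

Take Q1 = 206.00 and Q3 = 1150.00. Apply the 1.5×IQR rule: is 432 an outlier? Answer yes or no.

no

IQR = Q3 − Q1 = 1150.00 − 206.00 = 944.00.
Lower fence = Q1 − 1.5·IQR = 206.00 − 1416.00 = -1210.00.
Upper fence = Q3 + 1.5·IQR = 1150.00 + 1416.00 = 2566.00.
432 lies within [-1210.00, 2566.00].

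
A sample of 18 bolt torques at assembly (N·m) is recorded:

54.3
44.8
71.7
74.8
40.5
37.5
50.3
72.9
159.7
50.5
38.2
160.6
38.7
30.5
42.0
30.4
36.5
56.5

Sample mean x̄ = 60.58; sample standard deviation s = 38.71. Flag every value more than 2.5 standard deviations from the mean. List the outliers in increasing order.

Cutoffs at x̄ ± 2.5s: 60.58 ± 2.5·38.71 = [-36.195, 157.355].
159.7: z = 2.56, |z| > 2.5 → outlier.
160.6: z = 2.58, |z| > 2.5 → outlier.
Every other value lies within [-36.195, 157.355].

159.7, 160.6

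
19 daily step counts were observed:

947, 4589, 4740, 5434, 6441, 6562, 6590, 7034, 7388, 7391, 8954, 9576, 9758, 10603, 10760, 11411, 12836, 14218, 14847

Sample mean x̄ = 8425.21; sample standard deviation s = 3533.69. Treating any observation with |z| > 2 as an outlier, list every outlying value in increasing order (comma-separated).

Cutoffs at x̄ ± 2s: 8425.21 ± 2·3533.69 = [1357.83, 15492.59].
947: z = -2.12, |z| > 2 → outlier.
Every other value lies within [1357.83, 15492.59].

947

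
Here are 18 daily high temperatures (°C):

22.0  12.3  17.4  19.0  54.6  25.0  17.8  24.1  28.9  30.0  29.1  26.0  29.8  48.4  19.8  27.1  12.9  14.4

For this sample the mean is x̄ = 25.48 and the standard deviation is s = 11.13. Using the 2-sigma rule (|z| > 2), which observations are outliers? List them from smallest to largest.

Cutoffs at x̄ ± 2s: 25.48 ± 2·11.13 = [3.22, 47.74].
48.4: z = 2.06, |z| > 2 → outlier.
54.6: z = 2.62, |z| > 2 → outlier.
Every other value lies within [3.22, 47.74].

48.4, 54.6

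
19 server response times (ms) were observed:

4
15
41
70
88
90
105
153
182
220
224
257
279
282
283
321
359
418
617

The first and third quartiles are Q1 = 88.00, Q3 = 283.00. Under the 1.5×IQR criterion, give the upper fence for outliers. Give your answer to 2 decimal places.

575.50

IQR = Q3 − Q1 = 283.00 − 88.00 = 195.00.
Lower fence = Q1 − 1.5·IQR = 88.00 − 292.50 = -204.50.
Upper fence = Q3 + 1.5·IQR = 283.00 + 292.50 = 575.50.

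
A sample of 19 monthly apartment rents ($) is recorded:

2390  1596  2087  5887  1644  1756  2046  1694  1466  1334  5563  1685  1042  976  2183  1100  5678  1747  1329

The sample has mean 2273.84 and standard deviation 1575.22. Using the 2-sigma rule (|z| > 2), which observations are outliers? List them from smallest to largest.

Cutoffs at x̄ ± 2s: 2273.84 ± 2·1575.22 = [-876.60, 5424.28].
5563: z = 2.09, |z| > 2 → outlier.
5678: z = 2.16, |z| > 2 → outlier.
5887: z = 2.29, |z| > 2 → outlier.
Every other value lies within [-876.60, 5424.28].

5563, 5678, 5887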